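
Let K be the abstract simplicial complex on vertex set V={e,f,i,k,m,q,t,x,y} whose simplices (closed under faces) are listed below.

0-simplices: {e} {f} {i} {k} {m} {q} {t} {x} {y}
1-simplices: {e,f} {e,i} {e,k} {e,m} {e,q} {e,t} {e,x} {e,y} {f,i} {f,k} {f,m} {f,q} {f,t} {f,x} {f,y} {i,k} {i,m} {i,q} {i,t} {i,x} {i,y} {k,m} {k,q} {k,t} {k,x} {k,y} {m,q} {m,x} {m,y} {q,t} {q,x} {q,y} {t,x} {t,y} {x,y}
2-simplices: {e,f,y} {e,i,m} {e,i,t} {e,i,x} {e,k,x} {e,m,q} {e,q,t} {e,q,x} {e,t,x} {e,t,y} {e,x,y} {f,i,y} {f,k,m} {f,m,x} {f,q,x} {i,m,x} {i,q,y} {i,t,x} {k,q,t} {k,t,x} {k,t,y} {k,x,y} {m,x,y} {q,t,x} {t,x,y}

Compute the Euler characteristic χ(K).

n_0=9 n_1=35 n_2=25
χ=+9−35+25=-1

χ(K)=-1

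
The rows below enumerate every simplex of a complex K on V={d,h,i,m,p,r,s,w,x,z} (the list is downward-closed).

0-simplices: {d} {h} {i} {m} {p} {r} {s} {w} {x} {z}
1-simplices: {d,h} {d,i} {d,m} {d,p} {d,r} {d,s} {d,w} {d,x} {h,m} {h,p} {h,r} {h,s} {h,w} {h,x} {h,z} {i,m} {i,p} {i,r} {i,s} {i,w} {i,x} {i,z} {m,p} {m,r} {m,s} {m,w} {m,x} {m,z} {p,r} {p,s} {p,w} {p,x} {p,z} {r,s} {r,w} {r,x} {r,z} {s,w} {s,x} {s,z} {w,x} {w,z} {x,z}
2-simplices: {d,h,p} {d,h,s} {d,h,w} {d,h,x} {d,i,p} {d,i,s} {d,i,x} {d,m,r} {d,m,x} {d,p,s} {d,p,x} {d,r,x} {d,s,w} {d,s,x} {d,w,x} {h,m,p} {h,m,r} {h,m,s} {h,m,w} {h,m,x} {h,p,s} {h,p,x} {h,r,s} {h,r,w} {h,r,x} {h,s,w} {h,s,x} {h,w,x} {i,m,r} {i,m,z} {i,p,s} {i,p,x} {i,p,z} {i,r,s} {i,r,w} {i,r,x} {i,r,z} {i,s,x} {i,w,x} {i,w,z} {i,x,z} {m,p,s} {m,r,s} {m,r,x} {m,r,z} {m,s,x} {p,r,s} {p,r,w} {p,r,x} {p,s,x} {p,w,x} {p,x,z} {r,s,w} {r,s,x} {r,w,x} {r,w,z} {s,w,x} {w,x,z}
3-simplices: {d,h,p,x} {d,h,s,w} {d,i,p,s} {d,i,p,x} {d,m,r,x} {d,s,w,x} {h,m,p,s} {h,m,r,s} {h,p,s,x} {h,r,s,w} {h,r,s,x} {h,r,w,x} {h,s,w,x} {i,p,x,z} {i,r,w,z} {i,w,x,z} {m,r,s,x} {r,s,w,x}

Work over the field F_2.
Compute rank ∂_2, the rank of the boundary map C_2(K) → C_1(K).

rank∂_2=32

n_0=10 n_1=43 n_2=58 n_3=18  [Z2]
∂1: piv[dh,di,dm,dp,dr,ds,dw,dx,hz] rk=9  ker:hm,hp,hr,hs,hw,hx,im,ip,ir,is,iw,ix,iz,mp,mr,ms,mw,mx,mz,pr,ps,pw,px,pz,rs,rw,rx,rz,sw,sx,sz,wx,wz,xz
∂2: piv[dhp,dhs,dhw,dhx,dip,dis,dix,dmr,dmx,dps,dpx,drx,dsw,dsx,dwx,hmp,hmr,hms,hmw,hmx,hrs,hrw,imr,imz,ipz,irs,irw,irz,iwz,ixz,prs,prw] rk=32  ker:hps,hpx,hrx,hsw,hsx,hwx,ips,ipx,irx,isx,iwx,mps,mrs,mrx,mrz,msx,prx,psx,pwx,pxz,rsw,rsx,rwx,rwz,swx,wxz
∂3: piv[dhpx,dhsw,dips,dipx,dmrx,dswx,hmps,hmrs,hpsx,hrsw,hrsx,hrwx,hswx,ipxz,irwz,iwxz,mrsx] rk=17  ker:rswx
rk∂_2=32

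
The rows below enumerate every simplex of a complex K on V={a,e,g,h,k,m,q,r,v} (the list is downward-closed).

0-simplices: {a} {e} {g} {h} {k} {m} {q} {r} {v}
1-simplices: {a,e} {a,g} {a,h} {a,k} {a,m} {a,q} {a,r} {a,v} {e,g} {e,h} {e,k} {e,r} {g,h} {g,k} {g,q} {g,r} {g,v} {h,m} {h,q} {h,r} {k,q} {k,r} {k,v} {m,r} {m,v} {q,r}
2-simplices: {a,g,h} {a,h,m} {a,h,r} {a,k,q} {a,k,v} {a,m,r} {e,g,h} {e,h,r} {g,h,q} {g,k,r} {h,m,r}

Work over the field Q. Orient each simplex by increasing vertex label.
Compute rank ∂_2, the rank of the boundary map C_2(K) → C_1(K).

n_0=9 n_1=26 n_2=11  [Q]
∂1: piv[ae,ag,ah,ak,am,aq,ar,av] rk=8  ker:eg,eh,ek,er,gh,gk,gq,gr,gv,hm,hq,hr,kq,kr,kv,mr,mv,qr
∂2: piv[agh,ahm,ahr,akq,akv,amr,egh,ehr,ghq,gkr] rk=10  ker:hmr
rk∂_2=10

rank∂_2=10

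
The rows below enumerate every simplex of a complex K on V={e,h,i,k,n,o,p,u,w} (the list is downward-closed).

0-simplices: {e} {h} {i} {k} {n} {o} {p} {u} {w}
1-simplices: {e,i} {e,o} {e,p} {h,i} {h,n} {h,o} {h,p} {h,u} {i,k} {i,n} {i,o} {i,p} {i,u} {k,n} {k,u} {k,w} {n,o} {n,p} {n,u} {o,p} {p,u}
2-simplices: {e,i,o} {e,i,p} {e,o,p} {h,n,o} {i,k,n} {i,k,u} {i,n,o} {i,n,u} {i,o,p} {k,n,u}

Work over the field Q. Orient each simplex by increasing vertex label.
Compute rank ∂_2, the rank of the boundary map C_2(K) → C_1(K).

n_0=9 n_1=21 n_2=10  [Q]
∂1: piv[ei,eo,ep,hi,hn,hu,ik,kw] rk=8  ker:ho,hp,in,io,ip,iu,kn,ku,no,np,nu,op,pu
∂2: piv[eio,eip,eop,hno,ikn,iku,ino,inu] rk=8  ker:iop,knu
rk∂_2=8

rank∂_2=8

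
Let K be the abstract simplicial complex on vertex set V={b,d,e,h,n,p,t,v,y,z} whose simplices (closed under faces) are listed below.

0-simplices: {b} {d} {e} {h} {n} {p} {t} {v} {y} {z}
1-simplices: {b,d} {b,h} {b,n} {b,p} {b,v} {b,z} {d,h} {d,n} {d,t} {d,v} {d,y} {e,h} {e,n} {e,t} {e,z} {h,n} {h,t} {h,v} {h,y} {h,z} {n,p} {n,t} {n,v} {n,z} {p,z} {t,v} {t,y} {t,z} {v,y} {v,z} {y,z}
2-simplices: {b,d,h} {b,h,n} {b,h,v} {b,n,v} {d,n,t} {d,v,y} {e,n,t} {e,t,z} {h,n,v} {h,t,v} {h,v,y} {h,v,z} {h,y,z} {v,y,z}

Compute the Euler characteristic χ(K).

χ(K)=-7

n_0=10 n_1=31 n_2=14
χ=+10−31+14=-7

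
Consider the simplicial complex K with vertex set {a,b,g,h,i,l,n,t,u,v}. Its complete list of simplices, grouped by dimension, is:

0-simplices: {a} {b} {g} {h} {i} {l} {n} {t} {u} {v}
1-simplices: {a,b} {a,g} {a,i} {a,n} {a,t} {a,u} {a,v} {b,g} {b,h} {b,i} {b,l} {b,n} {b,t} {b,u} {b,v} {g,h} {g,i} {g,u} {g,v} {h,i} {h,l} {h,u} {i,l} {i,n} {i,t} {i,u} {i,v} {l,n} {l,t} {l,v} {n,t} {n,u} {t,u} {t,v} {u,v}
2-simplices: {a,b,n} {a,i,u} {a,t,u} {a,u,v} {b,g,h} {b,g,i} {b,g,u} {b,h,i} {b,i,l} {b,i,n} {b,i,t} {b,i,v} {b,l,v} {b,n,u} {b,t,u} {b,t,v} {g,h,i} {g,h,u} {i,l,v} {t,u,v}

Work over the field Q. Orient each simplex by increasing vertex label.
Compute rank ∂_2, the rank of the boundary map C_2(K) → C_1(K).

n_0=10 n_1=35 n_2=20  [Q]
∂1: piv[ab,ag,ai,an,at,au,av,bh,bl] rk=9  ker:bg,bi,bn,bt,bu,bv,gh,gi,gu,gv,hi,hl,hu,il,in,it,iu,iv,ln,lt,lv,nt,nu,tu,tv,uv
∂2: piv[abn,aiu,atu,auv,bgh,bgi,bgu,bhi,bil,bin,bit,biv,blv,bnu,btu,btv,ghu,tuv] rk=18  ker:ghi,ilv
rk∂_2=18

rank∂_2=18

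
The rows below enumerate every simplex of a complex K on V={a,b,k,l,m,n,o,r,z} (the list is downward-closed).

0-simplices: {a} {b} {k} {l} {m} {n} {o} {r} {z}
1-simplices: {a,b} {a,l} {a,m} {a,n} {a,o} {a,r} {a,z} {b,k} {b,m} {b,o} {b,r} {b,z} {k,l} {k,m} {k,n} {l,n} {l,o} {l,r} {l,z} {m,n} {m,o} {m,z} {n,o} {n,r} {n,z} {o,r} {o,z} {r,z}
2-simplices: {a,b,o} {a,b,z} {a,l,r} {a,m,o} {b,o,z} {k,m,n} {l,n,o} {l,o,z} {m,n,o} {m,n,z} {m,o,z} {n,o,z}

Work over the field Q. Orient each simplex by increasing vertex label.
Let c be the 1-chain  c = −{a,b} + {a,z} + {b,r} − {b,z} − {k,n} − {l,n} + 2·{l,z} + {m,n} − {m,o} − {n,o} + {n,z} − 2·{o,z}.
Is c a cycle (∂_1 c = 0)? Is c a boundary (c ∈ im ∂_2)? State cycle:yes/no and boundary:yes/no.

cycle:no boundary:no

n_0=9 n_1=28 n_2=12  [Q]
∂1: piv[ab,al,am,an,ao,ar,az,bk] rk=8  ker:bm,bo,br,bz,kl,km,kn,ln,lo,lr,lz,mn,mo,mz,no,nr,nz,or,oz,rz
∂2: piv[abo,abz,alr,amo,boz,kmn,lno,loz,mno,mnz,moz] rk=11  ker:noz
∂1c = −{b} + {k} − {l} − {n} + {r} + {z}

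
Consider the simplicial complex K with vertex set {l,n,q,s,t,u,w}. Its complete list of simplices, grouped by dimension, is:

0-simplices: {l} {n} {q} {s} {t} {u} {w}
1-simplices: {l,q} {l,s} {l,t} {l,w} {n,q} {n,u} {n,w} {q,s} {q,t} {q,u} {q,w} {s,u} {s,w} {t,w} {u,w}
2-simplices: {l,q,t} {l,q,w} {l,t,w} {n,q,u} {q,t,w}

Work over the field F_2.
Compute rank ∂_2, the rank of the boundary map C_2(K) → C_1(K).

n_0=7 n_1=15 n_2=5  [Z2]
∂1: piv[lq,ls,lt,lw,nq,nu] rk=6  ker:nw,qs,qt,qu,qw,su,sw,tw,uw
∂2: piv[lqt,lqw,ltw,nqu] rk=4  ker:qtw
rk∂_2=4

rank∂_2=4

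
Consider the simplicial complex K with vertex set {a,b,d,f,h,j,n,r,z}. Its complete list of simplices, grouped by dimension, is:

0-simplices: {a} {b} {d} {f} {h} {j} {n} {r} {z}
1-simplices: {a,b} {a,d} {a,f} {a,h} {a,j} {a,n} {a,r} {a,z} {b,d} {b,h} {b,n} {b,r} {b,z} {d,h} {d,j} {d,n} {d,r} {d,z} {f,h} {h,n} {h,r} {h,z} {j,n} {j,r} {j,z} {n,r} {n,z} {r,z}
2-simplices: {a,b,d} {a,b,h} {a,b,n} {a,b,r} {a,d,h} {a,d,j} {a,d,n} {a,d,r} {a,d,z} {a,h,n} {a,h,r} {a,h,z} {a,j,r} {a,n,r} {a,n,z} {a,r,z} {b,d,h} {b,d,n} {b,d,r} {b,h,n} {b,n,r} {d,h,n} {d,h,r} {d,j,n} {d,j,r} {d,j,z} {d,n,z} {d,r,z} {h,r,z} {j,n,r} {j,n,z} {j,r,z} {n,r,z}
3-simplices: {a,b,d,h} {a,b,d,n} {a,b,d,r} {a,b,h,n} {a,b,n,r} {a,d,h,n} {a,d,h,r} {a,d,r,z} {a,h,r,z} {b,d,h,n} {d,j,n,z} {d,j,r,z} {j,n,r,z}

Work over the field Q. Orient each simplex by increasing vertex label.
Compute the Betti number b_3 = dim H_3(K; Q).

n_0=9 n_1=28 n_2=33 n_3=13  [Q]
∂1: piv[ab,ad,af,ah,aj,an,ar,az] rk=8  ker:bd,bh,bn,br,bz,dh,dj,dn,dr,dz,fh,hn,hr,hz,jn,jr,jz,nr,nz,rz
∂2: piv[abd,abh,abn,abr,adh,adj,adn,adr,adz,ahn,ahr,ahz,ajr,anr,anz,arz,djn,djz] rk=18  ker:bdh,bdn,bdr,bhn,bnr,dhn,dhr,djr,dnz,drz,hrz,jnr,jnz,jrz,nrz
∂3: piv[abdh,abdn,abdr,abhn,abnr,adhn,adhr,adrz,ahrz,djnz,djrz,jnrz] rk=12  ker:bdhn
b_3=(13−12)−0=1

b_3=1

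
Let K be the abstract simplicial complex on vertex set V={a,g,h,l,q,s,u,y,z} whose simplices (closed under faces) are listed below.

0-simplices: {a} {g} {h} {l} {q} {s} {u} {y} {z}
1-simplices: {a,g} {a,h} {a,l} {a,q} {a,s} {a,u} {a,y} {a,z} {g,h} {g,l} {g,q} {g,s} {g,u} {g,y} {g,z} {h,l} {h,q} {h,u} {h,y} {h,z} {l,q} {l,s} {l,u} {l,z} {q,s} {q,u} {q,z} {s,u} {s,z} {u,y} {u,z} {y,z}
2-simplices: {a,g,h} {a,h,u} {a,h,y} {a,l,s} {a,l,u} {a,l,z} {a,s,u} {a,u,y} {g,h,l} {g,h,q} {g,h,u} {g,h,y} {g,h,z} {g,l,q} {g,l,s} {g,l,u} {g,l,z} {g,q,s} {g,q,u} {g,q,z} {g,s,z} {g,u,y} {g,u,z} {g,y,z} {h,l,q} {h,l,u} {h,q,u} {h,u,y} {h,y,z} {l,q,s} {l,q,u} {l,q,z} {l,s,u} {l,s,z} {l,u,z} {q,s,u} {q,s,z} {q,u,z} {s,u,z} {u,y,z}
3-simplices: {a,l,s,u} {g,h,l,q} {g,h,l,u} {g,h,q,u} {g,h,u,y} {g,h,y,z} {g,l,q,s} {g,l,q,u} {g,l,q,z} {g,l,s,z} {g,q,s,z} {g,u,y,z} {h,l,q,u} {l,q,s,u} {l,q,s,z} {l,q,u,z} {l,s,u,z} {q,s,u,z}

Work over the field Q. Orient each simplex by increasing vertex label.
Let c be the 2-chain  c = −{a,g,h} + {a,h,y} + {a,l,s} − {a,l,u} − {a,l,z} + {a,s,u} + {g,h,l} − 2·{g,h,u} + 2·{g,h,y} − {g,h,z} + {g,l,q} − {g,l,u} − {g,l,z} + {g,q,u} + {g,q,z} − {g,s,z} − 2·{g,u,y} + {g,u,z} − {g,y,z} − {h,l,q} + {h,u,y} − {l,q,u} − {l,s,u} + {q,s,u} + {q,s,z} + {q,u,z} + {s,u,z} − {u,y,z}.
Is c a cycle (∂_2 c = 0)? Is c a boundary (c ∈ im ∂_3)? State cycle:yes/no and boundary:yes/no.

n_0=9 n_1=32 n_2=40 n_3=18  [Q]
∂1: piv[ag,ah,al,aq,as,au,ay,az] rk=8  ker:gh,gl,gq,gs,gu,gy,gz,hl,hq,hu,hy,hz,lq,ls,lu,lz,qs,qu,qz,su,sz,uy,uz,yz
∂2: piv[agh,ahu,ahy,als,alu,alz,asu,auy,ghl,ghq,ghu,ghy,ghz,glq,gls,glu,glz,gqs,gqu,gqz,gsz,guz,gyz] rk=23  ker:guy,hlq,hlu,hqu,huy,hyz,lqs,lqu,lqz,lsu,lsz,luz,qsu,qsz,quz,suz,uyz
∂3: piv[alsu,ghlq,ghlu,ghqu,ghuy,ghyz,glqs,glqu,glqz,glsz,gqsz,guyz,lqsu,lquz,lsuz] rk=15  ker:hlqu,lqsz,qsuz
∂2c = −{a,g} + 2·{a,h} − {a,l} − {a,y} + {a,z} − {g,h} − 2·{g,l} + {g,q} − {g,s} + {g,u} − {g,y} + 2·{g,z} + {h,q} − {h,u} + 2·{h,y} − {h,z} − {l,q} − 2·{l,z} + 2·{q,s} − {q,z} + 2·{s,u} − {s,z} − 2·{u,y} + 4·{u,z} − 2·{y,z}

cycle:no boundary:no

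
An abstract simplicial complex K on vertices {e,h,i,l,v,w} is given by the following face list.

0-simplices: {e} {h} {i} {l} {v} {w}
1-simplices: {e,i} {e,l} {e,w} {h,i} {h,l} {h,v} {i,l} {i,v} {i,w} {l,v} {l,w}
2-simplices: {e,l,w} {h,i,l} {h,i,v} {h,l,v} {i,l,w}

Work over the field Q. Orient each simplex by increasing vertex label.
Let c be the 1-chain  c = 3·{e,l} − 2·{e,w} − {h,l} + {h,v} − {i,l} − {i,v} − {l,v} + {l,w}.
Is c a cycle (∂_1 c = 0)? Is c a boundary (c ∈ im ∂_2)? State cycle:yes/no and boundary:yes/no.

cycle:no boundary:no

n_0=6 n_1=11 n_2=5  [Q]
∂1: piv[ei,el,ew,hi,hv] rk=5  ker:hl,il,iv,iw,lv,lw
∂2: piv[elw,hil,hiv,hlv,ilw] rk=5
∂1c = −{e} + 2·{i} + {l} − {v} − {w}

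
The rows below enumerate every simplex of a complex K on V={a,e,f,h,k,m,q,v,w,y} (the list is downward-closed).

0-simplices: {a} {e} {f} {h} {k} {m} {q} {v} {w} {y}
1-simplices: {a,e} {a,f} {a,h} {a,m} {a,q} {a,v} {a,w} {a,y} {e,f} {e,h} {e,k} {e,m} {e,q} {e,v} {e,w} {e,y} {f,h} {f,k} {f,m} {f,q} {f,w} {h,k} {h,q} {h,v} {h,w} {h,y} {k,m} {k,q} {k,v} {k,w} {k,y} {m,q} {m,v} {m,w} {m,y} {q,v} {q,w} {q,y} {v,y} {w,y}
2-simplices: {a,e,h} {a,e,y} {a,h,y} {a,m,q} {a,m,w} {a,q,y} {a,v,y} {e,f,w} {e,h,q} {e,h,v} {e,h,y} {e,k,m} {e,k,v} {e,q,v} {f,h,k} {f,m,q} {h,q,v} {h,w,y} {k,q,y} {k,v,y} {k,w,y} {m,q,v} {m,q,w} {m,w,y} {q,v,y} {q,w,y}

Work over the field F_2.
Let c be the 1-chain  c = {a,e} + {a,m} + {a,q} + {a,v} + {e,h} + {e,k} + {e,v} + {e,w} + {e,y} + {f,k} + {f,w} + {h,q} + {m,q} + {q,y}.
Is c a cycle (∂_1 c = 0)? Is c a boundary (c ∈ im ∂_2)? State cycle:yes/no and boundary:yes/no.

cycle:yes boundary:no

n_0=10 n_1=40 n_2=26  [Z2]
∂1: piv[ae,af,ah,am,aq,av,aw,ay,ek] rk=9  ker:ef,eh,em,eq,ev,ew,ey,fh,fk,fm,fq,fw,hk,hq,hv,hw,hy,km,kq,kv,kw,ky,mq,mv,mw,my,qv,qw,qy,vy,wy
∂2: piv[aeh,aey,ahy,amq,amw,aqy,avy,efw,ehq,ehv,ekm,ekv,eqv,fhk,fmq,hwy,kqy,kvy,kwy,mqv,mqw,mwy,qvy,qwy] rk=24  ker:ehy,hqv
∂1c = 0
c vs im∂2: residual ≠ 0 ⇒ not boundary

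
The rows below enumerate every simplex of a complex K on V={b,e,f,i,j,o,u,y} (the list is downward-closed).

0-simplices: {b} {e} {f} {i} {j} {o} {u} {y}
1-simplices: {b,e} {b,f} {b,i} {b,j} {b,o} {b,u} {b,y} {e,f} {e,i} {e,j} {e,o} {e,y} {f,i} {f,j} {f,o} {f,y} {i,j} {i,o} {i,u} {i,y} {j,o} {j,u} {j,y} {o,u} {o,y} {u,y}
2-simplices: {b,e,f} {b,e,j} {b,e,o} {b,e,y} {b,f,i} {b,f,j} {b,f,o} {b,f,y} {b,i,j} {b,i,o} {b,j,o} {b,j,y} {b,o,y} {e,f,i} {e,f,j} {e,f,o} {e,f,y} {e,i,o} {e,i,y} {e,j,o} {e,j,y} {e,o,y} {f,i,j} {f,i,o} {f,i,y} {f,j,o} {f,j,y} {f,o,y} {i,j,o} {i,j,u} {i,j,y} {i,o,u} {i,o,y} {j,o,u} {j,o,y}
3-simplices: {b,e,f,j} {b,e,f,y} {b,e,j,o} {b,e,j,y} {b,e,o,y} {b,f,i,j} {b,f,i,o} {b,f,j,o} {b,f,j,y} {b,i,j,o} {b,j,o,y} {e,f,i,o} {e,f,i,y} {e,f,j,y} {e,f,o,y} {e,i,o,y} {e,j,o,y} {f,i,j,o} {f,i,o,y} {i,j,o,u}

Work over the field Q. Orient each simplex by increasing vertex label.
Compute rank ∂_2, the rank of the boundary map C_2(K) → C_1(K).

n_0=8 n_1=26 n_2=35 n_3=20  [Q]
∂1: piv[be,bf,bi,bj,bo,bu,by] rk=7  ker:ef,ei,ej,eo,ey,fi,fj,fo,fy,ij,io,iu,iy,jo,ju,jy,ou,oy,uy
∂2: piv[bef,bej,beo,bey,bfi,bfj,bfo,bfy,bij,bio,bjo,bjy,boy,efi,eiy,iju,iou] rk=17  ker:efj,efo,efy,eio,ejo,ejy,eoy,fij,fio,fiy,fjo,fjy,foy,ijo,ijy,ioy,jou,joy
∂3: piv[befj,befy,bejo,bejy,beoy,bfij,bfio,bfjo,bfjy,bijo,bjoy,efio,efiy,efoy,eioy,ijou] rk=16  ker:efjy,ejoy,fijo,fioy
rk∂_2=17

rank∂_2=17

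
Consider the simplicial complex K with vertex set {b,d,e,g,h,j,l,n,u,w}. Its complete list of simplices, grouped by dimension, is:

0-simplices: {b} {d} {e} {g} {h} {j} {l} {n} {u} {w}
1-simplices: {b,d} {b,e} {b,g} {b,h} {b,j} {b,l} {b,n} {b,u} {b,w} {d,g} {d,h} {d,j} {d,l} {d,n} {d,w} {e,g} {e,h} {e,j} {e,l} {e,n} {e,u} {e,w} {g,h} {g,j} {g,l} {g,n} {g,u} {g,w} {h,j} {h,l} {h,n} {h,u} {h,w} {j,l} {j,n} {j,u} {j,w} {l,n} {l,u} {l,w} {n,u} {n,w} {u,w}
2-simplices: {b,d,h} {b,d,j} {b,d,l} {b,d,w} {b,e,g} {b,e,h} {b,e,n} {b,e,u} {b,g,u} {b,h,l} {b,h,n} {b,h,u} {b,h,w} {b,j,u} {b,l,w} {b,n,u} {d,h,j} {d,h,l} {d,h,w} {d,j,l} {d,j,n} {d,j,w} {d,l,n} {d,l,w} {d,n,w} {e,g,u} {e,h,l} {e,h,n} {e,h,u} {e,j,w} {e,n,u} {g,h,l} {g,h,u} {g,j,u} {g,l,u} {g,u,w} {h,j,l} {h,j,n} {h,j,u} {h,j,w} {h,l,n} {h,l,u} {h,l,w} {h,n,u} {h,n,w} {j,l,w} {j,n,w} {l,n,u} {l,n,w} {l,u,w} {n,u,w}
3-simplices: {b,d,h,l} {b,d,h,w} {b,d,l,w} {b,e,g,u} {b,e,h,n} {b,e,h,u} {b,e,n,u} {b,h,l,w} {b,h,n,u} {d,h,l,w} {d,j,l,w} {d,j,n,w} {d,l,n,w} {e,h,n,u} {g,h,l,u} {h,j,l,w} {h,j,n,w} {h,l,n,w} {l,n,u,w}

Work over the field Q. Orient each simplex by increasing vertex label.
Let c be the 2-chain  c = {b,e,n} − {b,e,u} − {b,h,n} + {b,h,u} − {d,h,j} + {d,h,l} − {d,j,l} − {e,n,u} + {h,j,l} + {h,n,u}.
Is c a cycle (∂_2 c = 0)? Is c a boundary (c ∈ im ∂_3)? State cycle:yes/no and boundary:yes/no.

n_0=10 n_1=43 n_2=51 n_3=19  [Q]
∂1: piv[bd,be,bg,bh,bj,bl,bn,bu,bw] rk=9  ker:dg,dh,dj,dl,dn,dw,eg,eh,ej,el,en,eu,ew,gh,gj,gl,gn,gu,gw,hj,hl,hn,hu,hw,jl,jn,ju,jw,ln,lu,lw,nu,nw,uw
∂2: piv[bdh,bdj,bdl,bdw,beg,beh,ben,beu,bgu,bhl,bhn,bhu,bhw,bju,blw,bnu,dhj,djl,djn,djw,dln,dnw,ehl,ejw,ghl,ghu,gju,glu,guw,hjn,luw] rk=31  ker:dhl,dhw,dlw,egu,ehn,ehu,enu,hjl,hju,hjw,hln,hlu,hlw,hnu,hnw,jlw,jnw,lnu,lnw,nuw
∂3: piv[bdhl,bdhw,bdlw,begu,behn,behu,benu,bhlw,bhnu,djlw,djnw,dlnw,ghlu,hjlw,hjnw,hlnw,lnuw] rk=17  ker:dhlw,ehnu
∂2c = 0
c vs im∂3: residual ≠ 0 ⇒ not boundary

cycle:yes boundary:no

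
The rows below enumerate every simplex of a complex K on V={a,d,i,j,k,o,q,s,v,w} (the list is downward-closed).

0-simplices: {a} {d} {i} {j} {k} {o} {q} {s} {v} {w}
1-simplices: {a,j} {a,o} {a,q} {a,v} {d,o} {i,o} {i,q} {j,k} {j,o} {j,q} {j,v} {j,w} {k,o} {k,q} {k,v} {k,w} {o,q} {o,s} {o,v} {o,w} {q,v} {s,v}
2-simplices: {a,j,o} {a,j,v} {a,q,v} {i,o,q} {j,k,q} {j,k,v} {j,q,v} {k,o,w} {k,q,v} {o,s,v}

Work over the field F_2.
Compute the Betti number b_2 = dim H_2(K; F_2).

n_0=10 n_1=22 n_2=10  [Z2]
∂1: piv[aj,ao,aq,av,do,io,jk,jw,os] rk=9  ker:iq,jo,jq,jv,ko,kq,kv,kw,oq,ov,ow,qv,sv
∂2: piv[ajo,ajv,aqv,ioq,jkq,jkv,jqv,kow,osv] rk=9  ker:kqv
b_2=(10−9)−0=1

b_2=1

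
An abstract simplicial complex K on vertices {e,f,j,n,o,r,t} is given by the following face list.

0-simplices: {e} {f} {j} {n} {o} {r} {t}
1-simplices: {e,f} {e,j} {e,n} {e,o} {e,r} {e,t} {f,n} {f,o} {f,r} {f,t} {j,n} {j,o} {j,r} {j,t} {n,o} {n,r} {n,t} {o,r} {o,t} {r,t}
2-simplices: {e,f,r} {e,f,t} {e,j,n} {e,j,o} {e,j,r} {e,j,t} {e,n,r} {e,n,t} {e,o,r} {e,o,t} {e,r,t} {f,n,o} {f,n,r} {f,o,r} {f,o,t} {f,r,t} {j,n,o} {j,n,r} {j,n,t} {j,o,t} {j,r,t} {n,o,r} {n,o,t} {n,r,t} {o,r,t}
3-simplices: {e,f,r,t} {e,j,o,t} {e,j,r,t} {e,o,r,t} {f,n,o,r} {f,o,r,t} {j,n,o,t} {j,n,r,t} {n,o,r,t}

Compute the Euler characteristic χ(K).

χ(K)=3

n_0=7 n_1=20 n_2=25 n_3=9
χ=+7−20+25−9=3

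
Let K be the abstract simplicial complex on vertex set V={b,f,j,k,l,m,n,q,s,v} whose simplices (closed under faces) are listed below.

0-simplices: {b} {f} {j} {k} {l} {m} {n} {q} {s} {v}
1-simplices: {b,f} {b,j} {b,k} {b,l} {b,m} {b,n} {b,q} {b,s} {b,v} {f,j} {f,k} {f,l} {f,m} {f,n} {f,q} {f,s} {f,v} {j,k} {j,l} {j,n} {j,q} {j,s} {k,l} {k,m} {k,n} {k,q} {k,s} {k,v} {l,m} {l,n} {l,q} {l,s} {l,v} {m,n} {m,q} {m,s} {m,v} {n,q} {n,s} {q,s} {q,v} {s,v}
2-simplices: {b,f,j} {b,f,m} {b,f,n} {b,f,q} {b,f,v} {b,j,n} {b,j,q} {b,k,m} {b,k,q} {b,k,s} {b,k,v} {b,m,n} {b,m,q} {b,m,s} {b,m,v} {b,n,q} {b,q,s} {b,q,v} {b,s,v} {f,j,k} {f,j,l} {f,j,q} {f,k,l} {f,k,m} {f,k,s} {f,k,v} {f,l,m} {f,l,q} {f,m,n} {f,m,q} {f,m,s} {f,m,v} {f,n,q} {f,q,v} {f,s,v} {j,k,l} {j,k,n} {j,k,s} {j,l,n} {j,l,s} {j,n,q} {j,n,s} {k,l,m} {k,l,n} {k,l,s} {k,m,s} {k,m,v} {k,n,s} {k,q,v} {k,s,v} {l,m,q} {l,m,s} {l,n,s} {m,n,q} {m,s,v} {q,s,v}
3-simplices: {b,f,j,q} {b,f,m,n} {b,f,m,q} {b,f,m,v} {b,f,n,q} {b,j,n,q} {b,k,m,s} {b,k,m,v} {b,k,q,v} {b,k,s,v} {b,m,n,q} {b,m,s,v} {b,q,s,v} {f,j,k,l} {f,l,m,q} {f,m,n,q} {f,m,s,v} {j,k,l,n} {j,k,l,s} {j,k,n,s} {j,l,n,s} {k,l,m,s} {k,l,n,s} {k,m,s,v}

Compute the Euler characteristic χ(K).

χ(K)=0

n_0=10 n_1=42 n_2=56 n_3=24
χ=+10−42+56−24=0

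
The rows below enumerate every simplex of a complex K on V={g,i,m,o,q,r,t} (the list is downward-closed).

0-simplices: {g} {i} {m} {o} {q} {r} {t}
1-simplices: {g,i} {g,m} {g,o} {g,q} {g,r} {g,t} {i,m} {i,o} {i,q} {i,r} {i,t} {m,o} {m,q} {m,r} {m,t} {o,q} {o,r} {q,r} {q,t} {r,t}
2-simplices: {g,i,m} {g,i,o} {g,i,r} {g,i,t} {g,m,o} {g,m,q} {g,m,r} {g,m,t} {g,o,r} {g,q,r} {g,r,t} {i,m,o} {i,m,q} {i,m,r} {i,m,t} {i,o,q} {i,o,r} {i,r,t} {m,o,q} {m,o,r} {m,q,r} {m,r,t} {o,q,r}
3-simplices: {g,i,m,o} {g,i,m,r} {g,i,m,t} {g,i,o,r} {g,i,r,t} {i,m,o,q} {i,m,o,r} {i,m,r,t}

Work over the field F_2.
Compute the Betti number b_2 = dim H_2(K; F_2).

n_0=7 n_1=20 n_2=23 n_3=8  [Z2]
∂1: piv[gi,gm,go,gq,gr,gt] rk=6  ker:im,io,iq,ir,it,mo,mq,mr,mt,oq,or,qr,qt,rt
∂2: piv[gim,gio,gir,git,gmo,gmq,gmr,gmt,gor,gqr,grt,imq,ioq] rk=13  ker:imo,imr,imt,ior,irt,moq,mor,mqr,mrt,oqr
∂3: piv[gimo,gimr,gimt,gior,girt,imoq,imor,imrt] rk=8
b_2=(23−13)−8=2

b_2=2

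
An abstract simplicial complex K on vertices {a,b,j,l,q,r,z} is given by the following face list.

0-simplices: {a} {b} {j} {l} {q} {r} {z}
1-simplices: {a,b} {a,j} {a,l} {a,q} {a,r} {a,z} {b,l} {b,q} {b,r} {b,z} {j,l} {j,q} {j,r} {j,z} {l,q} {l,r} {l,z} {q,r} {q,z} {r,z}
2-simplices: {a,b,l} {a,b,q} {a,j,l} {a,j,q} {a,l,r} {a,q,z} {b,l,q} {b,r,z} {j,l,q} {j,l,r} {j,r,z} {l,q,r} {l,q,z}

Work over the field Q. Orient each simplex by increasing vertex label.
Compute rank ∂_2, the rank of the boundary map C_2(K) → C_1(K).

rank∂_2=12

n_0=7 n_1=20 n_2=13  [Q]
∂1: piv[ab,aj,al,aq,ar,az] rk=6  ker:bl,bq,br,bz,jl,jq,jr,jz,lq,lr,lz,qr,qz,rz
∂2: piv[abl,abq,ajl,ajq,alr,aqz,blq,brz,jlr,jrz,lqr,lqz] rk=12  ker:jlq
rk∂_2=12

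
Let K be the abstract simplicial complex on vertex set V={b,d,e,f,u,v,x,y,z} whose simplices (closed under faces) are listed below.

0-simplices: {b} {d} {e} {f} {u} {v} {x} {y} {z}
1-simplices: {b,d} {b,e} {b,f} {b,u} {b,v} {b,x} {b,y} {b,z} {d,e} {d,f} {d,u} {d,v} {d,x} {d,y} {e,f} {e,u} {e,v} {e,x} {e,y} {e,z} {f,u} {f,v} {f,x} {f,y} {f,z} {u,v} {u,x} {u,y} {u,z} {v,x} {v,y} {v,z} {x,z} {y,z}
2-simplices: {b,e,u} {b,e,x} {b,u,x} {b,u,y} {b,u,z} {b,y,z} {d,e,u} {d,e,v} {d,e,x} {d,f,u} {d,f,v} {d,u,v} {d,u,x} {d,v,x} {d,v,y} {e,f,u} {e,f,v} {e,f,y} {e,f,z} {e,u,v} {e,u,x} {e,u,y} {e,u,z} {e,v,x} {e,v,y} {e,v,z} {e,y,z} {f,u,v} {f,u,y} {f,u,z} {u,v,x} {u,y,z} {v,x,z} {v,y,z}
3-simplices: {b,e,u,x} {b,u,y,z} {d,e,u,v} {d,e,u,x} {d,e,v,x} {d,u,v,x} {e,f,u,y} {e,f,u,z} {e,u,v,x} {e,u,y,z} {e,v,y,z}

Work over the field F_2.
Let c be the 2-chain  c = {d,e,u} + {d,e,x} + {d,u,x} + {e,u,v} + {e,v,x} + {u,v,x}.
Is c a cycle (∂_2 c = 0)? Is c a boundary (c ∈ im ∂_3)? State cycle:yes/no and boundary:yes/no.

n_0=9 n_1=34 n_2=34 n_3=11  [Z2]
∂1: piv[bd,be,bf,bu,bv,bx,by,bz] rk=8  ker:de,df,du,dv,dx,dy,ef,eu,ev,ex,ey,ez,fu,fv,fx,fy,fz,uv,ux,uy,uz,vx,vy,vz,xz,yz
∂2: piv[beu,bex,bux,buy,buz,byz,deu,dev,dex,dfu,dfv,duv,dvx,dvy,efu,efy,efz,euy,euz,evy,evz,vxz] rk=22  ker:dux,efv,euv,eux,evx,eyz,fuv,fuy,fuz,uvx,uyz,vyz
∂3: piv[beux,buyz,deuv,deux,devx,duvx,efuy,efuz,euyz,evyz] rk=10  ker:euvx
∂2c = 0
c vs im∂3: reduces to 0 ⇒ boundary

cycle:yes boundary:yes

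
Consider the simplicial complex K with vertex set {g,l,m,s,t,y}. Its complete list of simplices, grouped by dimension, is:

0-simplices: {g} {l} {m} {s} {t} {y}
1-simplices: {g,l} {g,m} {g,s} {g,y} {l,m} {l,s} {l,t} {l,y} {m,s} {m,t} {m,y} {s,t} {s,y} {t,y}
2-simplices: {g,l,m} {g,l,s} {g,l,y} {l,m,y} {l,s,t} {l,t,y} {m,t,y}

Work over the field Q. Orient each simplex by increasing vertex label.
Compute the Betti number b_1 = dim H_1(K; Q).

n_0=6 n_1=14 n_2=7  [Q]
∂1: piv[gl,gm,gs,gy,lt] rk=5  ker:lm,ls,ly,ms,mt,my,st,sy,ty
∂2: piv[glm,gls,gly,lmy,lst,lty,mty] rk=7
b_1=(14−5)−7=2

b_1=2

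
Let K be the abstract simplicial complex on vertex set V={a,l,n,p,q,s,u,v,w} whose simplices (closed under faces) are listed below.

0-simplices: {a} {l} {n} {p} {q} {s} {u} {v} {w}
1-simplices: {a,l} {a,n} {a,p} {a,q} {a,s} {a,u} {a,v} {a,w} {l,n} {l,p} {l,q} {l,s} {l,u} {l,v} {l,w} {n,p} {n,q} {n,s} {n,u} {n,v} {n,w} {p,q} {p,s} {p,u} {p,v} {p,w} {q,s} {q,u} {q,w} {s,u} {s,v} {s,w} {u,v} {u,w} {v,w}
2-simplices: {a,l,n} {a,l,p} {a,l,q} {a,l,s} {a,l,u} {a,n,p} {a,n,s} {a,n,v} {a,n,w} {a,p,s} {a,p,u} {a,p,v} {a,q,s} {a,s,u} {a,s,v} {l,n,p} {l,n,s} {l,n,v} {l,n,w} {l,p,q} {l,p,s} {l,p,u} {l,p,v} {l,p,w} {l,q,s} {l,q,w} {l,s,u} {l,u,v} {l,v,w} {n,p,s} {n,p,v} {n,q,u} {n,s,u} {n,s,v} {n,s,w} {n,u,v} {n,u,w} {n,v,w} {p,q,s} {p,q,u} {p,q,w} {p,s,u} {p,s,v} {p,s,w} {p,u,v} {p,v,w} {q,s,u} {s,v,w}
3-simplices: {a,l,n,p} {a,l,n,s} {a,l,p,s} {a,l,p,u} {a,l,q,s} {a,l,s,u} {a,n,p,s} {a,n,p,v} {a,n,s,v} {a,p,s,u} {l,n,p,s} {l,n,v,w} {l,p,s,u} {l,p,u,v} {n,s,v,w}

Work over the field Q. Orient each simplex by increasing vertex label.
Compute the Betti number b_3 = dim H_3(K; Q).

b_3=2

n_0=9 n_1=35 n_2=48 n_3=15  [Q]
∂1: piv[al,an,ap,aq,as,au,av,aw] rk=8  ker:ln,lp,lq,ls,lu,lv,lw,np,nq,ns,nu,nv,nw,pq,ps,pu,pv,pw,qs,qu,qw,su,sv,sw,uv,uw,vw
∂2: piv[aln,alp,alq,als,alu,anp,ans,anv,anw,aps,apu,apv,aqs,asu,asv,lnv,lnw,lpq,lpw,lqw,luv,lvw,nqu,nsu,nsw,nuw,pqu] rk=27  ker:lnp,lns,lps,lpu,lpv,lqs,lsu,nps,npv,nsv,nuv,nvw,pqs,pqw,psu,psv,psw,puv,pvw,qsu,svw
∂3: piv[alnp,alns,alps,alpu,alqs,alsu,anps,anpv,ansv,apsu,lnvw,lpuv,nsvw] rk=13  ker:lnps,lpsu
b_3=(15−13)−0=2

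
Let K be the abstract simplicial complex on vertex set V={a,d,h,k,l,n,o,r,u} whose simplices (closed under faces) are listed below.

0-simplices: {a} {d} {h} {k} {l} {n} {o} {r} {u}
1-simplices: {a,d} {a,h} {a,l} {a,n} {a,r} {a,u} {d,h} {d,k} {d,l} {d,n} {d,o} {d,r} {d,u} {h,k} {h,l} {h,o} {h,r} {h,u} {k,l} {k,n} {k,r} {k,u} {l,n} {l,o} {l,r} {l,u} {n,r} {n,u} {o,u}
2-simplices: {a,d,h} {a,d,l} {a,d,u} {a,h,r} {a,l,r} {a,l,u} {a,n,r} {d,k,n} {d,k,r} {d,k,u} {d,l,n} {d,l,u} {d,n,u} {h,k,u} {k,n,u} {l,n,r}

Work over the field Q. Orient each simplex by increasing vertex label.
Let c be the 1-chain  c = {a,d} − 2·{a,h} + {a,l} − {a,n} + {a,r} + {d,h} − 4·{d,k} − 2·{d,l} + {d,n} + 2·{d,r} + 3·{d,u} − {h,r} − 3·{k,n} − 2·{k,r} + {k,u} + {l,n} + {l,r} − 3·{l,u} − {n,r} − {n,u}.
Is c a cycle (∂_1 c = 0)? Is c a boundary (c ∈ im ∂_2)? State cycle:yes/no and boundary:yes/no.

cycle:yes boundary:yes

n_0=9 n_1=29 n_2=16  [Q]
∂1: piv[ad,ah,al,an,ar,au,dk,do] rk=8  ker:dh,dl,dn,dr,du,hk,hl,ho,hr,hu,kl,kn,kr,ku,ln,lo,lr,lu,nr,nu,ou
∂2: piv[adh,adl,adu,ahr,alr,alu,anr,dkn,dkr,dku,dln,dnu,hku,lnr] rk=14  ker:dlu,knu
∂1c = 0
c vs im∂2: reduces to 0 ⇒ boundary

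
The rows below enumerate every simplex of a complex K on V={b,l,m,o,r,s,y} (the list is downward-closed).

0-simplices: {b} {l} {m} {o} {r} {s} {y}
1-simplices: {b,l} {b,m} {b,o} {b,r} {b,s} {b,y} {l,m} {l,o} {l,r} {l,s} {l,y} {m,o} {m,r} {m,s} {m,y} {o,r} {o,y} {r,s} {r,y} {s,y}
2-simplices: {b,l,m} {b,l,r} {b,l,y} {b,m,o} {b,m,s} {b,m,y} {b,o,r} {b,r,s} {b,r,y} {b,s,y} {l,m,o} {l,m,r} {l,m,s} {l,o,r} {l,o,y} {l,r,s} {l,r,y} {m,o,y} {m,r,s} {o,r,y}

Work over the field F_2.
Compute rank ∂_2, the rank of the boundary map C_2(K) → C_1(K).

rank∂_2=14

n_0=7 n_1=20 n_2=20  [Z2]
∂1: piv[bl,bm,bo,br,bs,by] rk=6  ker:lm,lo,lr,ls,ly,mo,mr,ms,my,or,oy,rs,ry,sy
∂2: piv[blm,blr,bly,bmo,bms,bmy,bor,brs,bry,bsy,lmo,lmr,lms,loy] rk=14  ker:lor,lrs,lry,moy,mrs,ory
rk∂_2=14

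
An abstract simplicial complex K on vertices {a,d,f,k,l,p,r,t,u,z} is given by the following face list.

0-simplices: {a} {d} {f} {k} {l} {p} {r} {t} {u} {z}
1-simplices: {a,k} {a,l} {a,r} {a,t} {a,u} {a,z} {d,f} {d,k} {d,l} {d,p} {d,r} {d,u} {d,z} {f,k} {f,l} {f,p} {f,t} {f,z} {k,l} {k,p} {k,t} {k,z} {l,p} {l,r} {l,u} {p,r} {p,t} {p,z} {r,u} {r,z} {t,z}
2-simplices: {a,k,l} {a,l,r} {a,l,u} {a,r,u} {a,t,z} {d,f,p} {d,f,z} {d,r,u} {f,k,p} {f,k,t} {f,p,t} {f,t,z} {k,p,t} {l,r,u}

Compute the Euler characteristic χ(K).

n_0=10 n_1=31 n_2=14
χ=+10−31+14=-7

χ(K)=-7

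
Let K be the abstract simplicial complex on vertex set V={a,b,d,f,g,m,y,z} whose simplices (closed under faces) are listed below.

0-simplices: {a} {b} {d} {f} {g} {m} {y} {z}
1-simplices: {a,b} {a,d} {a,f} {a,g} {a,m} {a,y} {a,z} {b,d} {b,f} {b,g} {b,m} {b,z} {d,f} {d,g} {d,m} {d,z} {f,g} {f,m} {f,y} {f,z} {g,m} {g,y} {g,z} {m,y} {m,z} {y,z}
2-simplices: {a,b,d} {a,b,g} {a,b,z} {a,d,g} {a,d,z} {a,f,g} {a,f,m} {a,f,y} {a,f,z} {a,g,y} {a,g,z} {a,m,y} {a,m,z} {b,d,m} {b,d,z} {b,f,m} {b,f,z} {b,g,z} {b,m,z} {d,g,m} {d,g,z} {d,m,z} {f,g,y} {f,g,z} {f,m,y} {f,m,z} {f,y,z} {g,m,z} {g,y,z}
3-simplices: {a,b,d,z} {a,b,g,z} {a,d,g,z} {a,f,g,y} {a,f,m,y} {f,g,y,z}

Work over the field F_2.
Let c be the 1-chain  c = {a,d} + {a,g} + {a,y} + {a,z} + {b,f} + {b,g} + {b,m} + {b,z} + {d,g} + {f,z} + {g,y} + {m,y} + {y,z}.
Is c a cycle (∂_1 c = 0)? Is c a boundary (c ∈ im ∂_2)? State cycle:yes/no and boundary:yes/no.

cycle:yes boundary:yes

n_0=8 n_1=26 n_2=29 n_3=6  [Z2]
∂1: piv[ab,ad,af,ag,am,ay,az] rk=7  ker:bd,bf,bg,bm,bz,df,dg,dm,dz,fg,fm,fy,fz,gm,gy,gz,my,mz,yz
∂2: piv[abd,abg,abz,adg,adz,afg,afm,afy,afz,agy,agz,amy,amz,bdm,bfm,bfz,dgm,fyz] rk=18  ker:bdz,bgz,bmz,dgz,dmz,fgy,fgz,fmy,fmz,gmz,gyz
∂3: piv[abdz,abgz,adgz,afgy,afmy,fgyz] rk=6
∂1c = 0
c vs im∂2: reduces to 0 ⇒ boundary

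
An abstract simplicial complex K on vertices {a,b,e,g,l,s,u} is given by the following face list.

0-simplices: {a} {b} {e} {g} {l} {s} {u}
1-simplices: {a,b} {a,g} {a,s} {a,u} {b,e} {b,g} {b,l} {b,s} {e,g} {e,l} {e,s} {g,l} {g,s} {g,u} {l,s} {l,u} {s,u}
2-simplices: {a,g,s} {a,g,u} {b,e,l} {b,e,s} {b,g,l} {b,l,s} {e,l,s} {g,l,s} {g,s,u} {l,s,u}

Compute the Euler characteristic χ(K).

χ(K)=0

n_0=7 n_1=17 n_2=10
χ=+7−17+10=0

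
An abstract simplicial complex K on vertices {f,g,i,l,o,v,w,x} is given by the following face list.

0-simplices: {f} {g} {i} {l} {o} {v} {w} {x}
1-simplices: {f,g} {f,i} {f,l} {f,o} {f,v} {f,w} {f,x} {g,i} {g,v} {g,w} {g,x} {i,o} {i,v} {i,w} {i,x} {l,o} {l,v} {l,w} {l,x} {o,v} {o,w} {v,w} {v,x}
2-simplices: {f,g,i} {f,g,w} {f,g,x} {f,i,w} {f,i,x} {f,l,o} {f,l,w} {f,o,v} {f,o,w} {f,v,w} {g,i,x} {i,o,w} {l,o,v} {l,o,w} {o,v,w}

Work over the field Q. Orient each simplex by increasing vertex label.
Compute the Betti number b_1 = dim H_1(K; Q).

b_1=4

n_0=8 n_1=23 n_2=15  [Q]
∂1: piv[fg,fi,fl,fo,fv,fw,fx] rk=7  ker:gi,gv,gw,gx,io,iv,iw,ix,lo,lv,lw,lx,ov,ow,vw,vx
∂2: piv[fgi,fgw,fgx,fiw,fix,flo,flw,fov,fow,fvw,iow,lov] rk=12  ker:gix,low,ovw
b_1=(23−7)−12=4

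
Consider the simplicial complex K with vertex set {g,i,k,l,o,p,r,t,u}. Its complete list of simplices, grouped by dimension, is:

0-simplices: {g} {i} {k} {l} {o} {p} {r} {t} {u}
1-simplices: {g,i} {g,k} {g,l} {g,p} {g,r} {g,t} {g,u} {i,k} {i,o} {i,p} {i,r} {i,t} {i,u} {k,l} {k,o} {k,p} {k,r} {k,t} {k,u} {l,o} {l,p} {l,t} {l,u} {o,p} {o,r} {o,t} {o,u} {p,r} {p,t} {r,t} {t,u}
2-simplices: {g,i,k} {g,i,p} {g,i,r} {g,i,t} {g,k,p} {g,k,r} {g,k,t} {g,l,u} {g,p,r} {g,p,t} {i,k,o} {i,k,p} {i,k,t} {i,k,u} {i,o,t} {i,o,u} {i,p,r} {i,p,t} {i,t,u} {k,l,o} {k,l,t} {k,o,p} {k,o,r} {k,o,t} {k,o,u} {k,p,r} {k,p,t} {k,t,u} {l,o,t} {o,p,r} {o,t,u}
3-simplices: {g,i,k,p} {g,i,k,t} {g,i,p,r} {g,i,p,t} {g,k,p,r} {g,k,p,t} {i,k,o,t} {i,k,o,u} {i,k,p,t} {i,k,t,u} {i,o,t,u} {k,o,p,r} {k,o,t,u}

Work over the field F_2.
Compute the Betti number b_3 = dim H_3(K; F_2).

b_3=2

n_0=9 n_1=31 n_2=31 n_3=13  [Z2]
∂1: piv[gi,gk,gl,gp,gr,gt,gu,io] rk=8  ker:ik,ip,ir,it,iu,kl,ko,kp,kr,kt,ku,lo,lp,lt,lu,op,or,ot,ou,pr,pt,rt,tu
∂2: piv[gik,gip,gir,git,gkp,gkr,gkt,glu,gpr,gpt,iko,iku,iot,iou,itu,klo,klt,kop,kor] rk=19  ker:ikp,ikt,ipr,ipt,kot,kou,kpr,kpt,ktu,lot,opr,otu
∂3: piv[gikp,gikt,gipr,gipt,gkpr,gkpt,ikot,ikou,iktu,iotu,kopr] rk=11  ker:ikpt,kotu
b_3=(13−11)−0=2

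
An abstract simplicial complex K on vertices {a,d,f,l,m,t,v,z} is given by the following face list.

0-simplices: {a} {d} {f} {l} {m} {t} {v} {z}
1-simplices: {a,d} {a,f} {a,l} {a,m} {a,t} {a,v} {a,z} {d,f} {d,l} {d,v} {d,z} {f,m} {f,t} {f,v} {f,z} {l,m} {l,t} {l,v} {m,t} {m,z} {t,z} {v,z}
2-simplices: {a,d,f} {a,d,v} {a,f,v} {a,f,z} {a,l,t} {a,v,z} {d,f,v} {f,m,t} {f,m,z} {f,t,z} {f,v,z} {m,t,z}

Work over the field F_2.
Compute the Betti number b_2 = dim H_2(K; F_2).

n_0=8 n_1=22 n_2=12  [Z2]
∂1: piv[ad,af,al,am,at,av,az] rk=7  ker:df,dl,dv,dz,fm,ft,fv,fz,lm,lt,lv,mt,mz,tz,vz
∂2: piv[adf,adv,afv,afz,alt,avz,fmt,fmz,ftz] rk=9  ker:dfv,fvz,mtz
b_2=(12−9)−0=3

b_2=3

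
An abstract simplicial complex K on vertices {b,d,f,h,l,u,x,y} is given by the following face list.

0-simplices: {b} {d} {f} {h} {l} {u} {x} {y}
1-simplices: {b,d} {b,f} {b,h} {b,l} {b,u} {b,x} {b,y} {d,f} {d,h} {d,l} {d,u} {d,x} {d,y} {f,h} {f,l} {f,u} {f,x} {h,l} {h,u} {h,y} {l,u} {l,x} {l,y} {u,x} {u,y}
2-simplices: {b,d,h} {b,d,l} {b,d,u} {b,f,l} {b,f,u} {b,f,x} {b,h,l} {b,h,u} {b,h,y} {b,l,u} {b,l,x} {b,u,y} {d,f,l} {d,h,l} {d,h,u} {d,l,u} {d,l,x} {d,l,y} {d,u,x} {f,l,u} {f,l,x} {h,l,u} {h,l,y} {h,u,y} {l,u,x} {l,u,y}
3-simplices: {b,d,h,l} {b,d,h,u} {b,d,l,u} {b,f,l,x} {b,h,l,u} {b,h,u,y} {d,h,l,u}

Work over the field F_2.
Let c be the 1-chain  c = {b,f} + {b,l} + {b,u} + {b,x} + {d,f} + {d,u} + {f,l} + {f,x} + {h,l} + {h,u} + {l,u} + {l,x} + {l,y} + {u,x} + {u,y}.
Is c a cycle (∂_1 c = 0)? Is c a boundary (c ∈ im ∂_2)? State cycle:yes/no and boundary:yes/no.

cycle:yes boundary:yes

n_0=8 n_1=25 n_2=26 n_3=7  [Z2]
∂1: piv[bd,bf,bh,bl,bu,bx,by] rk=7  ker:df,dh,dl,du,dx,dy,fh,fl,fu,fx,hl,hu,hy,lu,lx,ly,ux,uy
∂2: piv[bdh,bdl,bdu,bfl,bfu,bfx,bhl,bhu,bhy,blu,blx,buy,dfl,dlx,dly,dux,hly] rk=17  ker:dhl,dhu,dlu,flu,flx,hlu,huy,lux,luy
∂3: piv[bdhl,bdhu,bdlu,bflx,bhlu,bhuy] rk=6  ker:dhlu
∂1c = 0
c vs im∂2: reduces to 0 ⇒ boundary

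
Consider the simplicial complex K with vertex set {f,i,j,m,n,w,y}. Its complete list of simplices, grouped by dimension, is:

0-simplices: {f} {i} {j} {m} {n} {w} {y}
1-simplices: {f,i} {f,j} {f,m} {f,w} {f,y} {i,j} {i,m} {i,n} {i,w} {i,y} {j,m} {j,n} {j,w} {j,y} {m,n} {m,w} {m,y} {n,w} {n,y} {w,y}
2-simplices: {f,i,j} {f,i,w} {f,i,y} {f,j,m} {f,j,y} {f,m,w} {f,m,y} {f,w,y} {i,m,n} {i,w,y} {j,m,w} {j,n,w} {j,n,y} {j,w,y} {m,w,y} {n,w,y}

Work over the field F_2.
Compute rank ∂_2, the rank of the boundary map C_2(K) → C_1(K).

rank∂_2=12

n_0=7 n_1=20 n_2=16  [Z2]
∂1: piv[fi,fj,fm,fw,fy,in] rk=6  ker:ij,im,iw,iy,jm,jn,jw,jy,mn,mw,my,nw,ny,wy
∂2: piv[fij,fiw,fiy,fjm,fjy,fmw,fmy,fwy,imn,jmw,jnw,jny] rk=12  ker:iwy,jwy,mwy,nwy
rk∂_2=12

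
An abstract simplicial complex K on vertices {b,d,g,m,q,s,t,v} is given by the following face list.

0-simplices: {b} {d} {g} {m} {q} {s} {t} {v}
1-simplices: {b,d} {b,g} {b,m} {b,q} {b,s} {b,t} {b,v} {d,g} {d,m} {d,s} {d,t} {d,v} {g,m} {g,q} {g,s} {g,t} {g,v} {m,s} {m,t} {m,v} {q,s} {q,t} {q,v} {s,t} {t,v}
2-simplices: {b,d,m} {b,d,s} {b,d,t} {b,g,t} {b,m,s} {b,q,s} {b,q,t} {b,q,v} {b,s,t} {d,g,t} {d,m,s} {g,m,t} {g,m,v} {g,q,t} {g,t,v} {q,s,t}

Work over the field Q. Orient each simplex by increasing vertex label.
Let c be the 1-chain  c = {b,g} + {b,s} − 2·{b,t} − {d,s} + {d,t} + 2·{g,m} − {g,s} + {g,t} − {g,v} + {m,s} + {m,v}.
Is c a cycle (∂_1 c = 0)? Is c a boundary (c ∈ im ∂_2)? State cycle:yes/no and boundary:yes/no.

n_0=8 n_1=25 n_2=16  [Q]
∂1: piv[bd,bg,bm,bq,bs,bt,bv] rk=7  ker:dg,dm,ds,dt,dv,gm,gq,gs,gt,gv,ms,mt,mv,qs,qt,qv,st,tv
∂2: piv[bdm,bds,bdt,bgt,bms,bqs,bqt,bqv,bst,dgt,gmt,gmv,gqt,gtv] rk=14  ker:dms,qst
∂1c = 0
c vs im∂2: residual ≠ 0 ⇒ not boundary

cycle:yes boundary:no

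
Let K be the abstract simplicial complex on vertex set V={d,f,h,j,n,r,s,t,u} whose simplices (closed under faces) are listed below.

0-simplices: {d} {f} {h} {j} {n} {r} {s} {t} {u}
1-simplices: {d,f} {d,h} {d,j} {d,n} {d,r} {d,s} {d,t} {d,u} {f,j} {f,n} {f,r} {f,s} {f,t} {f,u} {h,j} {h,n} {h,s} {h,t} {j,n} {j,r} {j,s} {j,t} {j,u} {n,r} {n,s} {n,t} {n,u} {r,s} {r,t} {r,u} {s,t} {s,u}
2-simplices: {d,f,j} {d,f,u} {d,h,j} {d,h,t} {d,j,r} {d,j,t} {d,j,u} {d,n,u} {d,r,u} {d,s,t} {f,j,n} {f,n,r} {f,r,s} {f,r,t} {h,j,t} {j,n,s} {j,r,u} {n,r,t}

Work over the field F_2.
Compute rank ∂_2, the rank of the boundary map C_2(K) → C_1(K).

n_0=9 n_1=32 n_2=18  [Z2]
∂1: piv[df,dh,dj,dn,dr,ds,dt,du] rk=8  ker:fj,fn,fr,fs,ft,fu,hj,hn,hs,ht,jn,jr,js,jt,ju,nr,ns,nt,nu,rs,rt,ru,st,su
∂2: piv[dfj,dfu,dhj,dht,djr,djt,dju,dnu,dru,dst,fjn,fnr,frs,frt,jns,nrt] rk=16  ker:hjt,jru
rk∂_2=16

rank∂_2=16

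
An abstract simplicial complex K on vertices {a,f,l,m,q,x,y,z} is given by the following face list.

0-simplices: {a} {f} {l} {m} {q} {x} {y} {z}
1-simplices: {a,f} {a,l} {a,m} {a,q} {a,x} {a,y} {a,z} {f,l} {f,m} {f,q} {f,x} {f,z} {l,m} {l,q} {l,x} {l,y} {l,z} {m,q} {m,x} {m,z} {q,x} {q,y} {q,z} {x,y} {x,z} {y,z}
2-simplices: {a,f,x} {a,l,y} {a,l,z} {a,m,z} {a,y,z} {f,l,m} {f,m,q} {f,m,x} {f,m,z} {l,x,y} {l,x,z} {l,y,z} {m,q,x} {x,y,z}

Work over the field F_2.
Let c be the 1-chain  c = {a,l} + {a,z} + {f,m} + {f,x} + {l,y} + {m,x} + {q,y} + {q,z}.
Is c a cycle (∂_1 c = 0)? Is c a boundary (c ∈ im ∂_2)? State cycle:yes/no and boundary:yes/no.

n_0=8 n_1=26 n_2=14  [Z2]
∂1: piv[af,al,am,aq,ax,ay,az] rk=7  ker:fl,fm,fq,fx,fz,lm,lq,lx,ly,lz,mq,mx,mz,qx,qy,qz,xy,xz,yz
∂2: piv[afx,aly,alz,amz,ayz,flm,fmq,fmx,fmz,lxy,lxz,mqx] rk=12  ker:lyz,xyz
∂1c = 0
c vs im∂2: residual ≠ 0 ⇒ not boundary

cycle:yes boundary:no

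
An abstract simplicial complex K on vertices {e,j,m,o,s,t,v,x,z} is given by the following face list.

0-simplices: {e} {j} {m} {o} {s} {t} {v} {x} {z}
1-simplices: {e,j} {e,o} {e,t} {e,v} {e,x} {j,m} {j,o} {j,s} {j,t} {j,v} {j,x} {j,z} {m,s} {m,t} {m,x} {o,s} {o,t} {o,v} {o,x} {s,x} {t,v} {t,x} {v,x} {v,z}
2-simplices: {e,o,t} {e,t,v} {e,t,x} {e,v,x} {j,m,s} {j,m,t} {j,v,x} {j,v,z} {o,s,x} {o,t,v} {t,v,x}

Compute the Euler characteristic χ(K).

χ(K)=-4

n_0=9 n_1=24 n_2=11
χ=+9−24+11=-4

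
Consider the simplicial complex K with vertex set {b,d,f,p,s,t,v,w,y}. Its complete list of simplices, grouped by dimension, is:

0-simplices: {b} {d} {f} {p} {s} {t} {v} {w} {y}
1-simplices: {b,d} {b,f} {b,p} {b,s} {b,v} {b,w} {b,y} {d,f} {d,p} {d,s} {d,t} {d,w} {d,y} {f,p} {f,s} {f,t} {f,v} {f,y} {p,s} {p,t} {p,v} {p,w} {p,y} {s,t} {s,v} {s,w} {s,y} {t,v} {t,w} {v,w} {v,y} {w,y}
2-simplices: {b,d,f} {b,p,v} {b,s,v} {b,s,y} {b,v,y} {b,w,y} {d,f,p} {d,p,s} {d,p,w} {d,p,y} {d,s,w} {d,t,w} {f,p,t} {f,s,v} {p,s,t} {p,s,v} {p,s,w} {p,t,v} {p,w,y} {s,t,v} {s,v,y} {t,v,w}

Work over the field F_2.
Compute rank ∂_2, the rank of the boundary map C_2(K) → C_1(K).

rank∂_2=19

n_0=9 n_1=32 n_2=22  [Z2]
∂1: piv[bd,bf,bp,bs,bv,bw,by,dt] rk=8  ker:df,dp,ds,dw,dy,fp,fs,ft,fv,fy,ps,pt,pv,pw,py,st,sv,sw,sy,tv,tw,vw,vy,wy
∂2: piv[bdf,bpv,bsv,bsy,bvy,bwy,dfp,dps,dpw,dpy,dsw,dtw,fpt,fsv,pst,psv,ptv,pwy,tvw] rk=19  ker:psw,stv,svy
rk∂_2=19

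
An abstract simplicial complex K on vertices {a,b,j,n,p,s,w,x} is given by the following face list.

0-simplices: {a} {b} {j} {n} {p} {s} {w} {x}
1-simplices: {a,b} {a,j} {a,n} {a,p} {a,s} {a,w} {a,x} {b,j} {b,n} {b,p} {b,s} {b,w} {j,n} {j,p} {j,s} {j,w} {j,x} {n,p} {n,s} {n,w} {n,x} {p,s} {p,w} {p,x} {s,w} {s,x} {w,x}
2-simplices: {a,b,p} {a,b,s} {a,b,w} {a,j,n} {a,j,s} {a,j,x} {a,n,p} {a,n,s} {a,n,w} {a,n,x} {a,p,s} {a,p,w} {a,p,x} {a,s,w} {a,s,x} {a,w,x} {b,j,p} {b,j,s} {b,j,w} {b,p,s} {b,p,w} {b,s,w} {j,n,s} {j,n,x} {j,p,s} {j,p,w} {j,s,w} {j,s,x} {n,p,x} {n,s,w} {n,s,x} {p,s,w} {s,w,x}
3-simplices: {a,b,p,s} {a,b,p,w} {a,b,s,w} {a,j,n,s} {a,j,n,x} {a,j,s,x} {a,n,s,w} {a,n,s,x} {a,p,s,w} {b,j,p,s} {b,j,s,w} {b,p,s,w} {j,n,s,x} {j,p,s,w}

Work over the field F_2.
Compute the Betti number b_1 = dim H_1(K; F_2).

n_0=8 n_1=27 n_2=33 n_3=14  [Z2]
∂1: piv[ab,aj,an,ap,as,aw,ax] rk=7  ker:bj,bn,bp,bs,bw,jn,jp,js,jw,jx,np,ns,nw,nx,ps,pw,px,sw,sx,wx
∂2: piv[abp,abs,abw,ajn,ajs,ajx,anp,ans,anw,anx,aps,apw,apx,asw,asx,awx,bjp,bjs,bjw] rk=19  ker:bps,bpw,bsw,jns,jnx,jps,jpw,jsw,jsx,npx,nsw,nsx,psw,swx
∂3: piv[abps,abpw,absw,ajns,ajnx,ajsx,answ,ansx,apsw,bjps,bjsw,jpsw] rk=12  ker:bpsw,jnsx
b_1=(27−7)−19=1

b_1=1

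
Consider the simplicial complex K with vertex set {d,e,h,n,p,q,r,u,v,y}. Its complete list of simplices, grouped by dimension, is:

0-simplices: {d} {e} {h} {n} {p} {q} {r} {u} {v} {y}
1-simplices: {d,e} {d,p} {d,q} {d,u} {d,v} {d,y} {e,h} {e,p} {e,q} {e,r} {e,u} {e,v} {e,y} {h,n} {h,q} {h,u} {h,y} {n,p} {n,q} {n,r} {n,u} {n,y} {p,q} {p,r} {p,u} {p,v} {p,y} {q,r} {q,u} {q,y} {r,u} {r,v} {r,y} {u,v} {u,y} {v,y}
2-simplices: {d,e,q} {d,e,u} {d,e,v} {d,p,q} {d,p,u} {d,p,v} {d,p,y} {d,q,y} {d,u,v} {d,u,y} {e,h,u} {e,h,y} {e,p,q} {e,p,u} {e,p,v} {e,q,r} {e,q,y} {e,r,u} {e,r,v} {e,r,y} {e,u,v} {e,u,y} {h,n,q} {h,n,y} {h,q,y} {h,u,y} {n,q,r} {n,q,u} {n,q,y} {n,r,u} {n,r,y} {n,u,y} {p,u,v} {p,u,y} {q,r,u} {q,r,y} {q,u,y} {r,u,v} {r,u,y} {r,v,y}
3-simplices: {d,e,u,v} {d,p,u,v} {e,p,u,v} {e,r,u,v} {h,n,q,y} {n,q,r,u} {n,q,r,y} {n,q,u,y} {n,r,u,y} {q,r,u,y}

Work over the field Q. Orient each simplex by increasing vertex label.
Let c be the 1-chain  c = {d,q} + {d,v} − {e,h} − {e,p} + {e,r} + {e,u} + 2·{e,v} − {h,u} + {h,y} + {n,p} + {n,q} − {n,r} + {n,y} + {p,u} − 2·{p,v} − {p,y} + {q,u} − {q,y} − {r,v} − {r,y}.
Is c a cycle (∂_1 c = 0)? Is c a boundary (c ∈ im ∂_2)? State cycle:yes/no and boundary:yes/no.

n_0=10 n_1=36 n_2=40 n_3=10  [Q]
∂1: piv[de,dp,dq,du,dv,dy,eh,er,hn] rk=9  ker:ep,eq,eu,ev,ey,hq,hu,hy,np,nq,nr,nu,ny,pq,pr,pu,pv,py,qr,qu,qy,ru,rv,ry,uv,uy,vy
∂2: piv[deq,deu,dev,dpq,dpu,dpv,dpy,dqy,duv,duy,ehu,ehy,epq,eqr,eqy,eru,erv,ery,hnq,hny,hqy,nqr,nqu,nru,rvy] rk=25  ker:epu,epv,euv,euy,huy,nqy,nry,nuy,puv,puy,qru,qry,quy,ruv,ruy
∂3: piv[deuv,dpuv,epuv,eruv,hnqy,nqru,nqry,nquy,nruy] rk=9  ker:qruy
∂1c = −2·{d} − 2·{e} − {h} − 2·{n} + 2·{p} + 2·{q} + 2·{r} + 2·{u} − {y}

cycle:no boundary:no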